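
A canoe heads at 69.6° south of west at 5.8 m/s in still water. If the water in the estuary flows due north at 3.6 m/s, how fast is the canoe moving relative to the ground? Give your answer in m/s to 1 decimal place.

2.7 m/s

Taking east as x and north as y: velocity relative to the water = (-2.022, -5.436) m/s; the water relative to ground = (0.000, 3.600) m/s.
Velocity relative to ground = (-2.022, -5.436) + (0.000, 3.600) = (-2.022, -1.836) m/s.
Speed = |(-2.022, -1.836)| = 2.731 m/s.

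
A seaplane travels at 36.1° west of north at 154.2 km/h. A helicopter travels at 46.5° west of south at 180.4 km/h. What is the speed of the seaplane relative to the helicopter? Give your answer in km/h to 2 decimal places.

251.97 km/h

Taking east as x and north as y: seaplane velocity = (-90.854, 124.592) km/h; helicopter velocity = (-130.858, -124.179) km/h.
Velocity of seaplane relative to helicopter = (-90.854, 124.592) − (-130.858, -124.179) = (40.003, 248.771) km/h.
Magnitude = |(40.003, 248.771)| = 251.967 km/h.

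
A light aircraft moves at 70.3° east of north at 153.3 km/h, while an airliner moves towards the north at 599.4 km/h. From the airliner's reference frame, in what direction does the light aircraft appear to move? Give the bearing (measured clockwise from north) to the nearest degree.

165°

Taking east as x and north as y: light aircraft velocity = (144.327, 51.677) km/h; airliner velocity = (0.000, 599.400) km/h.
Velocity of light aircraft relative to airliner = (144.327, 51.677) − (0.000, 599.400) = (144.327, -547.723) km/h.
Bearing = atan2(144.33, -547.72) = 165.24° clockwise from north.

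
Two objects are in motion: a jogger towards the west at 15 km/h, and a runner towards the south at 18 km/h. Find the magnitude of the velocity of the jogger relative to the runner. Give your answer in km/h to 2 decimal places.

23.43 km/h

Taking east as x and north as y: jogger velocity = (-15.000, 0.000) km/h; runner velocity = (0.000, -18.000) km/h.
Velocity of jogger relative to runner = (-15.000, 0.000) − (0.000, -18.000) = (-15.000, 18.000) km/h.
Magnitude = |(-15.000, 18.000)| = 23.431 km/h.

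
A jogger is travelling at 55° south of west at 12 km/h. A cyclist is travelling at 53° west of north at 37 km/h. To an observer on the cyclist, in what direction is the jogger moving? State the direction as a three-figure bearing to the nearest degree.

Taking east as x and north as y: jogger velocity = (-6.883, -9.830) km/h; cyclist velocity = (-29.550, 22.267) km/h.
Velocity of jogger relative to cyclist = (-6.883, -9.830) − (-29.550, 22.267) = (22.667, -32.097) km/h.
Bearing = atan2(22.67, -32.10) = 144.77° clockwise from north.

145°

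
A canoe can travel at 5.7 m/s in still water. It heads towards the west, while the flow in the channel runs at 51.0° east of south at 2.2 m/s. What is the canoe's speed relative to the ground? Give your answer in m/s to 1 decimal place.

Taking east as x and north as y: velocity relative to the water = (-5.700, 0.000) m/s; the water relative to ground = (1.710, -1.385) m/s.
Velocity relative to ground = (-5.700, 0.000) + (1.710, -1.385) = (-3.990, -1.385) m/s.
Speed = |(-3.990, -1.385)| = 4.224 m/s.

4.2 m/s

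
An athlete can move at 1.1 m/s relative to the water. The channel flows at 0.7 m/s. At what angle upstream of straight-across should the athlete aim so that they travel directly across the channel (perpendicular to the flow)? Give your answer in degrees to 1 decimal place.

39.5°

To cancel the current, the upstream component of the athlete's velocity must equal the flow: 1.1 sin θ = 0.7.
sin θ = 0.7 / 1.1 = 0.6364.
θ = arcsin(0.6364) = 39.521°.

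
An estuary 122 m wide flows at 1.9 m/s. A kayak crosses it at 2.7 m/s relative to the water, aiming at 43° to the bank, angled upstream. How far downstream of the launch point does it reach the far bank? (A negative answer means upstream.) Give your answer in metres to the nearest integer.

-5 m

Perpendicular speed = 1.841 m/s; crossing time = 122 / 1.841 = 66.254 s.
Net downstream speed = -0.075 m/s.
Drift = -0.075 × 66.254 = -4.946 m (upstream).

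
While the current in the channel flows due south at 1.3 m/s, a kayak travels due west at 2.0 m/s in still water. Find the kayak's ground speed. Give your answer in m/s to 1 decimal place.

Taking east as x and north as y: velocity relative to the water = (-2.000, 0.000) m/s; the water relative to ground = (0.000, -1.300) m/s.
Velocity relative to ground = (-2.000, 0.000) + (0.000, -1.300) = (-2.000, -1.300) m/s.
Speed = |(-2.000, -1.300)| = 2.385 m/s.

2.4 m/s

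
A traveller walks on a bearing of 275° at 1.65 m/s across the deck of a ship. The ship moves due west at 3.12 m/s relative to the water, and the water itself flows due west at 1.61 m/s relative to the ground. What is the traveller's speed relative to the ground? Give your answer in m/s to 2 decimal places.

6.38 m/s

In east/north components (m/s): traveller relative to ship = (-1.644, 0.144); ship relative to water = (-3.120, 0.000); water relative to ground = (-1.610, 0.000).
Sum = (-6.374, 0.144) m/s.
Speed = |(-6.374, 0.144)| = 6.375 m/s.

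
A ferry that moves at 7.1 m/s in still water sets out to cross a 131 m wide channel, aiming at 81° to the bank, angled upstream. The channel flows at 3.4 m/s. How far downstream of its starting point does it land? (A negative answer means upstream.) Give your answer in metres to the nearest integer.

43 m

Perpendicular speed = 7.013 m/s; crossing time = 131 / 7.013 = 18.681 s.
Net downstream speed = 2.289 m/s.
Drift = 2.289 × 18.681 = 42.766 m (downstream).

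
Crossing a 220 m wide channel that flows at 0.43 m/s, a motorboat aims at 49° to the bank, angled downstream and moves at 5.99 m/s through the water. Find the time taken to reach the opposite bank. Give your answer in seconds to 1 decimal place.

48.7 s

The component of the motorboat's velocity perpendicular to the bank is 5.99 × sin 49° = 4.521 m/s.
The flow acts along the bank and has no component across it.
Time = 220 / 4.521 = 48.665 s.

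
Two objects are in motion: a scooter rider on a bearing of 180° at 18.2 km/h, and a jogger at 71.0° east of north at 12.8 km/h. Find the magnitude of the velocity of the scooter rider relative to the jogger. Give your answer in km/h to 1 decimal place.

Taking east as x and north as y: scooter rider velocity = (0.000, -18.200) km/h; jogger velocity = (12.103, 4.167) km/h.
Velocity of scooter rider relative to jogger = (0.000, -18.200) − (12.103, 4.167) = (-12.103, -22.367) km/h.
Magnitude = |(-12.103, -22.367)| = 25.432 km/h.

25.4 km/h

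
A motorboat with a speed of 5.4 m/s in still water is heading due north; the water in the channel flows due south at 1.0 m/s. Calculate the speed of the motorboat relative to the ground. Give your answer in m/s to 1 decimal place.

Taking east as x and north as y: velocity relative to the water = (0.000, 5.400) m/s; the water relative to ground = (0.000, -1.000) m/s.
Velocity relative to ground = (0.000, 5.400) + (0.000, -1.000) = (0.000, 4.400) m/s.
Speed = |(0.000, 4.400)| = 4.400 m/s.

4.4 m/s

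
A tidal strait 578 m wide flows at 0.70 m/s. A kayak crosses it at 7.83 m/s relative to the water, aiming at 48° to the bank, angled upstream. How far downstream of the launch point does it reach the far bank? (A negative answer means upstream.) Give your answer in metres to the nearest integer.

Perpendicular speed = 5.819 m/s; crossing time = 578 / 5.819 = 99.333 s.
Net downstream speed = -4.539 m/s.
Drift = -4.539 × 99.333 = -450.901 m (upstream).

-451 m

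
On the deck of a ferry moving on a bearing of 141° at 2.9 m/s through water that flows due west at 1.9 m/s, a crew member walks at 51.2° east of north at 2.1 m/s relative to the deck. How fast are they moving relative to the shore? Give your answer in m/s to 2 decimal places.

1.82 m/s

In east/north components (m/s): crew member relative to ferry = (1.637, 1.316); ferry relative to water = (1.825, -2.254); water relative to ground = (-1.900, 0.000).
Sum = (1.562, -0.938) m/s.
Speed = |(1.562, -0.938)| = 1.822 m/s.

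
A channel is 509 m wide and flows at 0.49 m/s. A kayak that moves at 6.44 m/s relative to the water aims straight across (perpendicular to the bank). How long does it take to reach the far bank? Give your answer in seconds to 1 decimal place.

79.0 s

The component of the kayak's velocity perpendicular to the bank is 6.44 m/s.
The flow acts along the bank and has no component across it.
Time = 509 / 6.440 = 79.037 s.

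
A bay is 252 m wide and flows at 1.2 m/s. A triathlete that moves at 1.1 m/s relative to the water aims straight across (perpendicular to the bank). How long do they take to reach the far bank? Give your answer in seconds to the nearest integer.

229 s

The component of the triathlete's velocity perpendicular to the bank is 1.1 m/s.
The flow acts along the bank and has no component across it.
Time = 252 / 1.100 = 229.091 s.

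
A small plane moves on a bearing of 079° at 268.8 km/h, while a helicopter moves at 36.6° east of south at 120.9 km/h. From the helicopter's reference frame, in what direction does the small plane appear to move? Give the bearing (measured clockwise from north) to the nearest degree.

052°

Taking east as x and north as y: small plane velocity = (263.861, 51.289) km/h; helicopter velocity = (72.084, -97.061) km/h.
Velocity of small plane relative to helicopter = (263.861, 51.289) − (72.084, -97.061) = (191.778, 148.350) km/h.
Bearing = atan2(191.78, 148.35) = 52.28° clockwise from north.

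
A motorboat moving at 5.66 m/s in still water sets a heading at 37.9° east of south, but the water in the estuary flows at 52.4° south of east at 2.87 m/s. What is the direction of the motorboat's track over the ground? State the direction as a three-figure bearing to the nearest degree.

142°

Taking east as x and north as y: velocity relative to the water = (3.477, -4.466) m/s; the water relative to ground = (1.751, -2.274) m/s.
Velocity relative to ground = (3.477, -4.466) + (1.751, -2.274) = (5.228, -6.740) m/s.
Bearing = atan2(5.23, -6.74) = 142.20° clockwise from north.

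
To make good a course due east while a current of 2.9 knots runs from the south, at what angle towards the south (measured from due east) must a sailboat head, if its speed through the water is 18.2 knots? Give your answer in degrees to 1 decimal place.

9.2°

The current pushes perpendicular to the desired track; the heading must have a component into the current equal to 2.9 knots: 18.2 sin θ = 2.9.
sin θ = 0.1593, so θ = 9.169°.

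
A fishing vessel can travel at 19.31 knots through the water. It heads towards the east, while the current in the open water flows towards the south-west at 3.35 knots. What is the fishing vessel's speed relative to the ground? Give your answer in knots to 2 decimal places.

17.11 knots

Taking east as x and north as y: velocity relative to the water = (19.310, 0.000) knots; the water relative to ground = (-2.369, -2.369) knots.
Velocity relative to ground = (19.310, 0.000) + (-2.369, -2.369) = (16.941, -2.369) knots.
Speed = |(16.941, -2.369)| = 17.106 knots.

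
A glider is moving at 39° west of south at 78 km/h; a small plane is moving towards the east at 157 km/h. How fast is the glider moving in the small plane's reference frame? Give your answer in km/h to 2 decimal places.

214.82 km/h

Taking east as x and north as y: glider velocity = (-49.087, -60.617) km/h; small plane velocity = (157.000, 0.000) km/h.
Velocity of glider relative to small plane = (-49.087, -60.617) − (157.000, 0.000) = (-206.087, -60.617) km/h.
Magnitude = |(-206.087, -60.617)| = 214.817 km/h.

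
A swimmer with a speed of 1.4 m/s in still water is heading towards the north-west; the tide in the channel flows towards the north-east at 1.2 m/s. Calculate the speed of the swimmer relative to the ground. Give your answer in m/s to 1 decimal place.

1.8 m/s

Taking east as x and north as y: velocity relative to the water = (-0.990, 0.990) m/s; the water relative to ground = (0.849, 0.849) m/s.
Velocity relative to ground = (-0.990, 0.990) + (0.849, 0.849) = (-0.141, 1.838) m/s.
Speed = |(-0.141, 1.838)| = 1.844 m/s.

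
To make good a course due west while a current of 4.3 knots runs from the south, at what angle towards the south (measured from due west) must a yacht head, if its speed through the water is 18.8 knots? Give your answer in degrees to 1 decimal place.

The current pushes perpendicular to the desired track; the heading must have a component into the current equal to 4.3 knots: 18.8 sin θ = 4.3.
sin θ = 0.2287, so θ = 13.222°.

13.2°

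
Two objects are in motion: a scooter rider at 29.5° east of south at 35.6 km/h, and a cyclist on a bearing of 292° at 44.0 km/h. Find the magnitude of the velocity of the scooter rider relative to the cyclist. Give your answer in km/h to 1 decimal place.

Taking east as x and north as y: scooter rider velocity = (17.530, -30.985) km/h; cyclist velocity = (-40.796, 16.483) km/h.
Velocity of scooter rider relative to cyclist = (17.530, -30.985) − (-40.796, 16.483) = (58.326, -47.467) km/h.
Magnitude = |(58.326, -47.467)| = 75.200 km/h.

75.2 km/h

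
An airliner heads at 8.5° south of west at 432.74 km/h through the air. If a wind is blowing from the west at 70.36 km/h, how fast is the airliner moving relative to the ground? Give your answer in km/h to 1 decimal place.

363.3 km/h

Taking east as x and north as y: velocity relative to the air = (-427.987, -63.963) km/h; the air relative to ground = (70.360, 0.000) km/h.
Velocity relative to ground = (-427.987, -63.963) + (70.360, 0.000) = (-357.627, -63.963) km/h.
Speed = |(-357.627, -63.963)| = 363.302 km/h.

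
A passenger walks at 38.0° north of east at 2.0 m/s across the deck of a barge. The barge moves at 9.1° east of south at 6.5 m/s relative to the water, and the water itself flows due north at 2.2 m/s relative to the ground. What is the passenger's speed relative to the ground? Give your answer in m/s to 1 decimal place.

4.0 m/s

In east/north components (m/s): passenger relative to barge = (1.576, 1.231); barge relative to water = (1.028, -6.418); water relative to ground = (0.000, 2.200).
Sum = (2.604, -2.987) m/s.
Speed = |(2.604, -2.987)| = 3.963 m/s.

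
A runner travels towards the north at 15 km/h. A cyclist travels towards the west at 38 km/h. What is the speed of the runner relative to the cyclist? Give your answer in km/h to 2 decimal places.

Taking east as x and north as y: runner velocity = (0.000, 15.000) km/h; cyclist velocity = (-38.000, 0.000) km/h.
Velocity of runner relative to cyclist = (0.000, 15.000) − (-38.000, 0.000) = (38.000, 15.000) km/h.
Magnitude = |(38.000, 15.000)| = 40.853 km/h.

40.85 km/h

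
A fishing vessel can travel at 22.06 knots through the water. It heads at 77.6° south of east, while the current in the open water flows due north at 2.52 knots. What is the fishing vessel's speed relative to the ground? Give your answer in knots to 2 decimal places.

19.61 knots

Taking east as x and north as y: velocity relative to the water = (4.737, -21.545) knots; the water relative to ground = (0.000, 2.520) knots.
Velocity relative to ground = (4.737, -21.545) + (0.000, 2.520) = (4.737, -19.025) knots.
Speed = |(4.737, -19.025)| = 19.606 knots.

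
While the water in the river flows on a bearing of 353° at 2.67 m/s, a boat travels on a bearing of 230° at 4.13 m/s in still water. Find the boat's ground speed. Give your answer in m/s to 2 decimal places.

3.49 m/s

Taking east as x and north as y: velocity relative to the water = (-3.164, -2.655) m/s; the water relative to ground = (-0.325, 2.650) m/s.
Velocity relative to ground = (-3.164, -2.655) + (-0.325, 2.650) = (-3.489, -0.005) m/s.
Speed = |(-3.489, -0.005)| = 3.489 m/s.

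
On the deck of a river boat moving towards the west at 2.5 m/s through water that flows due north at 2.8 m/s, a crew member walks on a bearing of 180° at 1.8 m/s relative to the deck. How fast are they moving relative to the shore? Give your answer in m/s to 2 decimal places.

In east/north components (m/s): crew member relative to river boat = (0.000, -1.800); river boat relative to water = (-2.500, 0.000); water relative to ground = (0.000, 2.800).
Sum = (-2.500, 1.000) m/s.
Speed = |(-2.500, 1.000)| = 2.693 m/s.

2.69 m/s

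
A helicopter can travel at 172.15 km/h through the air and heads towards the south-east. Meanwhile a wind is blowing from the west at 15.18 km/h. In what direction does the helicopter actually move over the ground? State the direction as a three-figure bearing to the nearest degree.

Taking east as x and north as y: velocity relative to the air = (121.728, -121.728) km/h; the air relative to ground = (15.180, 0.000) km/h.
Velocity relative to ground = (121.728, -121.728) + (15.180, 0.000) = (136.908, -121.728) km/h.
Bearing = atan2(136.91, -121.73) = 131.64° clockwise from north.

132°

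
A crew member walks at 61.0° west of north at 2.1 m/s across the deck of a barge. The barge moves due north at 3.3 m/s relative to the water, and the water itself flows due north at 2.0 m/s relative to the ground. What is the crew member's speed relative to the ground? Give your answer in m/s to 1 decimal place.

In east/north components (m/s): crew member relative to barge = (-1.837, 1.018); barge relative to water = (0.000, 3.300); water relative to ground = (0.000, 2.000).
Sum = (-1.837, 6.318) m/s.
Speed = |(-1.837, 6.318)| = 6.580 m/s.

6.6 m/s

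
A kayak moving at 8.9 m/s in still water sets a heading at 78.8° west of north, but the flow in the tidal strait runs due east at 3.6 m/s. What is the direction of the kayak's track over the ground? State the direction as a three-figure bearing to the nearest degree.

289°

Taking east as x and north as y: velocity relative to the water = (-8.731, 1.729) m/s; the water relative to ground = (3.600, 0.000) m/s.
Velocity relative to ground = (-8.731, 1.729) + (3.600, 0.000) = (-5.131, 1.729) m/s.
Bearing = atan2(-5.13, 1.73) = 288.62° clockwise from north.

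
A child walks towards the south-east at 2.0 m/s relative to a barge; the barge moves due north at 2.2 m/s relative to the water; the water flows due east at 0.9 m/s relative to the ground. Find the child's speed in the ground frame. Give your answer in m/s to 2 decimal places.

In east/north components (m/s): child relative to barge = (1.414, -1.414); barge relative to water = (0.000, 2.200); water relative to ground = (0.900, 0.000).
Sum = (2.314, 0.786) m/s.
Speed = |(2.314, 0.786)| = 2.444 m/s.

2.44 m/s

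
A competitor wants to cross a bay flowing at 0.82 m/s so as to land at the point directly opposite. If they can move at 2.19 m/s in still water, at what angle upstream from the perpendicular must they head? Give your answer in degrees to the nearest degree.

22°

To cancel the current, the upstream component of the competitor's velocity must equal the flow: 2.19 sin θ = 0.82.
sin θ = 0.82 / 2.19 = 0.3744.
θ = arcsin(0.3744) = 21.989°.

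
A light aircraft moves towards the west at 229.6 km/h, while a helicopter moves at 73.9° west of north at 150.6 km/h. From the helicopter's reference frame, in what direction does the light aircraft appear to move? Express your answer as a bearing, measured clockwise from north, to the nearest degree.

244°

Taking east as x and north as y: light aircraft velocity = (-229.600, 0.000) km/h; helicopter velocity = (-144.693, 41.764) km/h.
Velocity of light aircraft relative to helicopter = (-229.600, 0.000) − (-144.693, 41.764) = (-84.907, -41.764) km/h.
Bearing = atan2(-84.91, -41.76) = 243.81° clockwise from north.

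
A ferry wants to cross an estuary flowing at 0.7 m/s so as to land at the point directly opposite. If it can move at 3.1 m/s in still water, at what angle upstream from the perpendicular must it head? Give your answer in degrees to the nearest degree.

To cancel the current, the upstream component of the ferry's velocity must equal the flow: 3.1 sin θ = 0.7.
sin θ = 0.7 / 3.1 = 0.2258.
θ = arcsin(0.2258) = 13.050°.

13°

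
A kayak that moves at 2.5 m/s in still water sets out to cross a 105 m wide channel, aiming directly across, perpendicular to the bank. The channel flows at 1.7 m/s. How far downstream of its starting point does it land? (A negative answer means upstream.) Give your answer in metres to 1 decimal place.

71.4 m

Perpendicular speed = 2.500 m/s; crossing time = 105 / 2.500 = 42.000 s.
Net downstream speed = 1.700 m/s.
Drift = 1.700 × 42.000 = 71.400 m (downstream).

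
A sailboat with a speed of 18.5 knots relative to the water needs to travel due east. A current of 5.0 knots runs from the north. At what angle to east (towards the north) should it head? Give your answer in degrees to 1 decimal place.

The current pushes perpendicular to the desired track; the heading must have a component into the current equal to 5.0 knots: 18.5 sin θ = 5.0.
sin θ = 0.2703, so θ = 15.680°.

15.7°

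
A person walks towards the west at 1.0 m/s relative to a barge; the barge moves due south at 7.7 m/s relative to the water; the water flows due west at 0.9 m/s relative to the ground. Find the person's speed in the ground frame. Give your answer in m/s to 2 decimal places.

7.93 m/s

In east/north components (m/s): person relative to barge = (-1.000, 0.000); barge relative to water = (0.000, -7.700); water relative to ground = (-0.900, 0.000).
Sum = (-1.900, -7.700) m/s.
Speed = |(-1.900, -7.700)| = 7.931 m/s.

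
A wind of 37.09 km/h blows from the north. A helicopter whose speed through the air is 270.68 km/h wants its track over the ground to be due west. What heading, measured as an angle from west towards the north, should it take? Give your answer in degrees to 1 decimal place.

The wind pushes perpendicular to the desired track; the heading must have a component into the wind equal to 37.09 km/h: 270.68 sin θ = 37.09.
sin θ = 0.1370, so θ = 7.876°.

7.9°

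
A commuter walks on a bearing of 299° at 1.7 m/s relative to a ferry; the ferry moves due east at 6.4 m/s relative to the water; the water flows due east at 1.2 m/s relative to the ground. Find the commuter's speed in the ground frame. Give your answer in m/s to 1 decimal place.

6.2 m/s

In east/north components (m/s): commuter relative to ferry = (-1.487, 0.824); ferry relative to water = (6.400, 0.000); water relative to ground = (1.200, 0.000).
Sum = (6.113, 0.824) m/s.
Speed = |(6.113, 0.824)| = 6.168 m/s.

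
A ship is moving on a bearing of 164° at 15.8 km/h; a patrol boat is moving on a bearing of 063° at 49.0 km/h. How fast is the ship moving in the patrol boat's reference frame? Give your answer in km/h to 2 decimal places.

Taking east as x and north as y: ship velocity = (4.355, -15.188) km/h; patrol boat velocity = (43.659, 22.246) km/h.
Velocity of ship relative to patrol boat = (4.355, -15.188) − (43.659, 22.246) = (-39.304, -37.433) km/h.
Magnitude = |(-39.304, -37.433)| = 54.278 km/h.

54.28 km/h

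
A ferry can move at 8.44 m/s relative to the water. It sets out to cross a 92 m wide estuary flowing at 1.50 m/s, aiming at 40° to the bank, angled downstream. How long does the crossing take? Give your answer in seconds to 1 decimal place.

17.0 s

The component of the ferry's velocity perpendicular to the bank is 8.44 × sin 40° = 5.425 m/s.
The flow acts along the bank and has no component across it.
Time = 92 / 5.425 = 16.958 s.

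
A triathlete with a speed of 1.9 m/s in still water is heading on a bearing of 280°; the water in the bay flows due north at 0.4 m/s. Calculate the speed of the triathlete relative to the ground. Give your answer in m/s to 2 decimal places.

2.01 m/s

Taking east as x and north as y: velocity relative to the water = (-1.871, 0.330) m/s; the water relative to ground = (0.000, 0.400) m/s.
Velocity relative to ground = (-1.871, 0.330) + (0.000, 0.400) = (-1.871, 0.730) m/s.
Speed = |(-1.871, 0.730)| = 2.008 m/s.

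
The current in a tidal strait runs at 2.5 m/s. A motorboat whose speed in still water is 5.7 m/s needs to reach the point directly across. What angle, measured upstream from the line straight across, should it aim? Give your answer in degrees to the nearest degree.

To cancel the current, the upstream component of the motorboat's velocity must equal the flow: 5.7 sin θ = 2.5.
sin θ = 2.5 / 5.7 = 0.4386.
θ = arcsin(0.4386) = 26.014°.

26°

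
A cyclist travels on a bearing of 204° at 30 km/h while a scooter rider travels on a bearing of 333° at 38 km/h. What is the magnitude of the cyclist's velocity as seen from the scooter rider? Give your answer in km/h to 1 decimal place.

61.5 km/h

Taking east as x and north as y: cyclist velocity = (-12.202, -27.406) km/h; scooter rider velocity = (-17.252, 33.858) km/h.
Velocity of cyclist relative to scooter rider = (-12.202, -27.406) − (-17.252, 33.858) = (5.050, -61.265) km/h.
Magnitude = |(5.050, -61.265)| = 61.472 km/h.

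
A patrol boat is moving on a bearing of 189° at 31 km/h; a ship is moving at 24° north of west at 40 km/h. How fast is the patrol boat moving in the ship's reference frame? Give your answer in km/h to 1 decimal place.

56.6 km/h

Taking east as x and north as y: patrol boat velocity = (-4.849, -30.618) km/h; ship velocity = (-36.542, 16.269) km/h.
Velocity of patrol boat relative to ship = (-4.849, -30.618) − (-36.542, 16.269) = (31.692, -46.888) km/h.
Magnitude = |(31.692, -46.888)| = 56.594 km/h.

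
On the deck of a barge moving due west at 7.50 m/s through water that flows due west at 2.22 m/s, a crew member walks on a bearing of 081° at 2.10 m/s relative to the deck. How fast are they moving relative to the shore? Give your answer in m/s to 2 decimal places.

In east/north components (m/s): crew member relative to barge = (2.074, 0.329); barge relative to water = (-7.500, 0.000); water relative to ground = (-2.220, 0.000).
Sum = (-7.646, 0.329) m/s.
Speed = |(-7.646, 0.329)| = 7.653 m/s.

7.65 m/s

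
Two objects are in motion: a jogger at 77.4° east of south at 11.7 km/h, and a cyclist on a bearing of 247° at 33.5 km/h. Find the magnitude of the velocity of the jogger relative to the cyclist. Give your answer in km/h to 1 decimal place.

43.5 km/h

Taking east as x and north as y: jogger velocity = (11.418, -2.552) km/h; cyclist velocity = (-30.837, -13.089) km/h.
Velocity of jogger relative to cyclist = (11.418, -2.552) − (-30.837, -13.089) = (42.255, 10.537) km/h.
Magnitude = |(42.255, 10.537)| = 43.549 km/h.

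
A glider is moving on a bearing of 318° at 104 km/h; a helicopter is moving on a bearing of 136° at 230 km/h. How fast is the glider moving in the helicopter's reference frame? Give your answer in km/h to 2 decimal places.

333.96 km/h

Taking east as x and north as y: glider velocity = (-69.590, 77.287) km/h; helicopter velocity = (159.771, -165.448) km/h.
Velocity of glider relative to helicopter = (-69.590, 77.287) − (159.771, -165.448) = (-229.361, 242.735) km/h.
Magnitude = |(-229.361, 242.735)| = 333.956 km/h.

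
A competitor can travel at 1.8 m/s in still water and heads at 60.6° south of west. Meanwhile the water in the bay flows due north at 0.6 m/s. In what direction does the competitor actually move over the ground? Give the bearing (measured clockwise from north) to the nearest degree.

Taking east as x and north as y: velocity relative to the water = (-0.884, -1.568) m/s; the water relative to ground = (0.000, 0.600) m/s.
Velocity relative to ground = (-0.884, -1.568) + (0.000, 0.600) = (-0.884, -0.968) m/s.
Bearing = atan2(-0.88, -0.97) = 222.39° clockwise from north.

222°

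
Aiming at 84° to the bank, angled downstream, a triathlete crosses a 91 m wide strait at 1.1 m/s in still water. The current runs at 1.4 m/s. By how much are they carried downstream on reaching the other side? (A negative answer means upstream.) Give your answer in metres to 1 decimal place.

Perpendicular speed = 1.094 m/s; crossing time = 91 / 1.094 = 83.183 s.
Net downstream speed = 1.515 m/s.
Drift = 1.515 × 83.183 = 126.021 m (downstream).

126.0 m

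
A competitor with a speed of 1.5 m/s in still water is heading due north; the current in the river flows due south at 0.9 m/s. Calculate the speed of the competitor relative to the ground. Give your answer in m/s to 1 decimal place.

Taking east as x and north as y: velocity relative to the water = (0.000, 1.500) m/s; the water relative to ground = (0.000, -0.900) m/s.
Velocity relative to ground = (0.000, 1.500) + (0.000, -0.900) = (0.000, 0.600) m/s.
Speed = |(0.000, 0.600)| = 0.600 m/s.

0.6 m/s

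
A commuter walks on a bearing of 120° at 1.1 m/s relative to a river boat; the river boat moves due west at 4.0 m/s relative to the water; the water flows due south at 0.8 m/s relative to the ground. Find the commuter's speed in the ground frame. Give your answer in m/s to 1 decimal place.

3.3 m/s

In east/north components (m/s): commuter relative to river boat = (0.953, -0.550); river boat relative to water = (-4.000, 0.000); water relative to ground = (0.000, -0.800).
Sum = (-3.047, -1.350) m/s.
Speed = |(-3.047, -1.350)| = 3.333 m/s.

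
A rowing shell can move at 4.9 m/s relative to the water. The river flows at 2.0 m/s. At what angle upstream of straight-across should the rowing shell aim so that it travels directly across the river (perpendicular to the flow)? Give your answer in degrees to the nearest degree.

24°

To cancel the current, the upstream component of the rowing shell's velocity must equal the flow: 4.9 sin θ = 2.0.
sin θ = 2.0 / 4.9 = 0.4082.
θ = arcsin(0.4082) = 24.090°.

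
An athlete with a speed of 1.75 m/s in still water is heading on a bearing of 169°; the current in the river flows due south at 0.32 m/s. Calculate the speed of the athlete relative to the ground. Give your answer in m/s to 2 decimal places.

Taking east as x and north as y: velocity relative to the water = (0.334, -1.718) m/s; the water relative to ground = (0.000, -0.320) m/s.
Velocity relative to ground = (0.334, -1.718) + (0.000, -0.320) = (0.334, -2.038) m/s.
Speed = |(0.334, -2.038)| = 2.065 m/s.

2.07 m/s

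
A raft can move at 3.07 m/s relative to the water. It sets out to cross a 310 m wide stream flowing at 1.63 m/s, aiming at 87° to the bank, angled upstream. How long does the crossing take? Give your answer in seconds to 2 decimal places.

The component of the raft's velocity perpendicular to the bank is 3.07 × sin 87° = 3.066 m/s.
Only the cross-stream component determines the crossing time; the current contributes nothing perpendicular to the bank.
Time = 310 / 3.066 = 101.116 s.

101.12 s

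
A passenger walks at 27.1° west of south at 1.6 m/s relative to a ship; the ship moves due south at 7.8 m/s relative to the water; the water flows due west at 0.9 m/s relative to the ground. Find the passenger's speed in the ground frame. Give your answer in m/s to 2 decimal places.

9.37 m/s

In east/north components (m/s): passenger relative to ship = (-0.729, -1.424); ship relative to water = (0.000, -7.800); water relative to ground = (-0.900, 0.000).
Sum = (-1.629, -9.224) m/s.
Speed = |(-1.629, -9.224)| = 9.367 m/s.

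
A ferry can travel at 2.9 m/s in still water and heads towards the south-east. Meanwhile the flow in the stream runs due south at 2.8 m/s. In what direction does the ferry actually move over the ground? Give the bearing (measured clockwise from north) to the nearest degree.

Taking east as x and north as y: velocity relative to the water = (2.051, -2.051) m/s; the water relative to ground = (0.000, -2.800) m/s.
Velocity relative to ground = (2.051, -2.051) + (0.000, -2.800) = (2.051, -4.851) m/s.
Bearing = atan2(2.05, -4.85) = 157.08° clockwise from north.

157°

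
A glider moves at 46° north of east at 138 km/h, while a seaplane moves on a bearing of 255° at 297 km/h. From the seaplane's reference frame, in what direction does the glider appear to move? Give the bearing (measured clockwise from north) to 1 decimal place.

Taking east as x and north as y: glider velocity = (95.863, 99.269) km/h; seaplane velocity = (-286.880, -76.869) km/h.
Velocity of glider relative to seaplane = (95.863, 99.269) − (-286.880, -76.869) = (382.743, 176.138) km/h.
Bearing = atan2(382.74, 176.14) = 65.29° clockwise from north.

065.3°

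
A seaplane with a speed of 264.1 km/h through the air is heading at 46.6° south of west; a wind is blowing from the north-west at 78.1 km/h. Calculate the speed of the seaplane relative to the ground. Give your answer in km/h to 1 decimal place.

Taking east as x and north as y: velocity relative to the air = (-181.460, -191.888) km/h; the air relative to ground = (55.225, -55.225) km/h.
Velocity relative to ground = (-181.460, -191.888) + (55.225, -55.225) = (-126.235, -247.113) km/h.
Speed = |(-126.235, -247.113)| = 277.489 km/h.

277.5 km/h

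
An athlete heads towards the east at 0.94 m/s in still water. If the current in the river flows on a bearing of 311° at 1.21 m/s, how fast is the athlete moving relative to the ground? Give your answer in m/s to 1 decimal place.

0.8 m/s

Taking east as x and north as y: velocity relative to the water = (0.940, 0.000) m/s; the water relative to ground = (-0.913, 0.794) m/s.
Velocity relative to ground = (0.940, 0.000) + (-0.913, 0.794) = (0.027, 0.794) m/s.
Speed = |(0.027, 0.794)| = 0.794 m/s.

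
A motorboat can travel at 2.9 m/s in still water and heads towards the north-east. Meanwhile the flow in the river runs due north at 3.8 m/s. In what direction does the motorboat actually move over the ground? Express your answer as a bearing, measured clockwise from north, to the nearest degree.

019°

Taking east as x and north as y: velocity relative to the water = (2.051, 2.051) m/s; the water relative to ground = (0.000, 3.800) m/s.
Velocity relative to ground = (2.051, 2.051) + (0.000, 3.800) = (2.051, 5.851) m/s.
Bearing = atan2(2.05, 5.85) = 19.32° clockwise from north.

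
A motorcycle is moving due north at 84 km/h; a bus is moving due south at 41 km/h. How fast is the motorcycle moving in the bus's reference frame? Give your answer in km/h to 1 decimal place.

125.0 km/h

Taking east as x and north as y: motorcycle velocity = (0.000, 84.000) km/h; bus velocity = (0.000, -41.000) km/h.
Velocity of motorcycle relative to bus = (0.000, 84.000) − (0.000, -41.000) = (0.000, 125.000) km/h.
Magnitude = |(0.000, 125.000)| = 125.000 km/h.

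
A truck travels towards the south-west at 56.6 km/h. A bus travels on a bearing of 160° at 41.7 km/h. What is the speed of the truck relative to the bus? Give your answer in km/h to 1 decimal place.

Taking east as x and north as y: truck velocity = (-40.022, -40.022) km/h; bus velocity = (14.262, -39.185) km/h.
Velocity of truck relative to bus = (-40.022, -40.022) − (14.262, -39.185) = (-54.284, -0.837) km/h.
Magnitude = |(-54.284, -0.837)| = 54.291 km/h.

54.3 km/h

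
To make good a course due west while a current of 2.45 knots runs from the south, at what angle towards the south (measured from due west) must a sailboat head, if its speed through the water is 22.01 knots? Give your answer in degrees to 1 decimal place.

The current pushes perpendicular to the desired track; the heading must have a component into the current equal to 2.45 knots: 22.01 sin θ = 2.45.
sin θ = 0.1113, so θ = 6.391°.

6.4°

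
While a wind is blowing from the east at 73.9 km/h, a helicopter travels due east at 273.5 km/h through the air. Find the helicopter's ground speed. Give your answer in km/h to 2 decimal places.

199.60 km/h

Taking east as x and north as y: velocity relative to the air = (273.500, 0.000) km/h; the air relative to ground = (-73.900, 0.000) km/h.
Velocity relative to ground = (273.500, 0.000) + (-73.900, 0.000) = (199.600, 0.000) km/h.
Speed = |(199.600, 0.000)| = 199.600 km/h.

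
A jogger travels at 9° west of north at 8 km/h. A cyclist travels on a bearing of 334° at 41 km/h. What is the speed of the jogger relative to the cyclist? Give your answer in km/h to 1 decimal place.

Taking east as x and north as y: jogger velocity = (-1.251, 7.902) km/h; cyclist velocity = (-17.973, 36.851) km/h.
Velocity of jogger relative to cyclist = (-1.251, 7.902) − (-17.973, 36.851) = (16.722, -28.949) km/h.
Magnitude = |(16.722, -28.949)| = 33.431 km/h.

33.4 km/h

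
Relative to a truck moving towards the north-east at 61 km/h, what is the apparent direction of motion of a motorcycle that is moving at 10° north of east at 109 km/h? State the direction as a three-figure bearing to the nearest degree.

111°

Taking east as x and north as y: motorcycle velocity = (107.344, 18.928) km/h; truck velocity = (43.134, 43.134) km/h.
Velocity of motorcycle relative to truck = (107.344, 18.928) − (43.134, 43.134) = (64.211, -24.206) km/h.
Bearing = atan2(64.21, -24.21) = 110.66° clockwise from north.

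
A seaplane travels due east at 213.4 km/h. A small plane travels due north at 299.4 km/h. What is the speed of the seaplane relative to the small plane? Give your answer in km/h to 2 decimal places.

367.67 km/h

Taking east as x and north as y: seaplane velocity = (213.400, 0.000) km/h; small plane velocity = (0.000, 299.400) km/h.
Velocity of seaplane relative to small plane = (213.400, 0.000) − (0.000, 299.400) = (213.400, -299.400) km/h.
Magnitude = |(213.400, -299.400)| = 367.668 km/h.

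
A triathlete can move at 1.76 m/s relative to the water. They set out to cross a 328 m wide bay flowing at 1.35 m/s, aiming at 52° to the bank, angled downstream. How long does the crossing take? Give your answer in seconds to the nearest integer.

236 s

The component of the triathlete's velocity perpendicular to the bank is 1.76 × sin 52° = 1.387 m/s.
The flow acts along the bank and has no component across it.
Time = 328 / 1.387 = 236.499 s.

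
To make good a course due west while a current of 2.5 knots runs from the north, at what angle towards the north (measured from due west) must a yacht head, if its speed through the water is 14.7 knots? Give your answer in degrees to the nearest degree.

10°

The current pushes perpendicular to the desired track; the heading must have a component into the current equal to 2.5 knots: 14.7 sin θ = 2.5.
sin θ = 0.1701, so θ = 9.792°.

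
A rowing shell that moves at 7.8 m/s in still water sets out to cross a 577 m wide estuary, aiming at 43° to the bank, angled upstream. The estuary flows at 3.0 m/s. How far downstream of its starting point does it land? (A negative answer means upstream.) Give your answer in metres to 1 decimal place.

-293.4 m

Perpendicular speed = 5.320 m/s; crossing time = 577 / 5.320 = 108.467 s.
Net downstream speed = -2.705 m/s.
Drift = -2.705 × 108.467 = -293.356 m (upstream).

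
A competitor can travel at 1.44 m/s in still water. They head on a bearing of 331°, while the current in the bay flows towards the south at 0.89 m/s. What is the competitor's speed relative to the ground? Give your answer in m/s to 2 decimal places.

0.79 m/s

Taking east as x and north as y: velocity relative to the water = (-0.698, 1.259) m/s; the water relative to ground = (0.000, -0.890) m/s.
Velocity relative to ground = (-0.698, 1.259) + (0.000, -0.890) = (-0.698, 0.369) m/s.
Speed = |(-0.698, 0.369)| = 0.790 m/s.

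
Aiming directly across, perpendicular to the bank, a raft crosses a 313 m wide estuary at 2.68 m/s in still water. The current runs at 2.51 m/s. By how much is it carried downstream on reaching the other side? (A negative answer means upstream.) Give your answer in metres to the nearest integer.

293 m

Perpendicular speed = 2.680 m/s; crossing time = 313 / 2.680 = 116.791 s.
Net downstream speed = 2.510 m/s.
Drift = 2.510 × 116.791 = 293.146 m (downstream).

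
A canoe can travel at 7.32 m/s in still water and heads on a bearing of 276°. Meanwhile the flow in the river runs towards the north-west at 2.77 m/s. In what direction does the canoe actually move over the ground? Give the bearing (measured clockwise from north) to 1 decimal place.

286.4°

Taking east as x and north as y: velocity relative to the water = (-7.280, 0.765) m/s; the water relative to ground = (-1.959, 1.959) m/s.
Velocity relative to ground = (-7.280, 0.765) + (-1.959, 1.959) = (-9.239, 2.724) m/s.
Bearing = atan2(-9.24, 2.72) = 286.43° clockwise from north.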